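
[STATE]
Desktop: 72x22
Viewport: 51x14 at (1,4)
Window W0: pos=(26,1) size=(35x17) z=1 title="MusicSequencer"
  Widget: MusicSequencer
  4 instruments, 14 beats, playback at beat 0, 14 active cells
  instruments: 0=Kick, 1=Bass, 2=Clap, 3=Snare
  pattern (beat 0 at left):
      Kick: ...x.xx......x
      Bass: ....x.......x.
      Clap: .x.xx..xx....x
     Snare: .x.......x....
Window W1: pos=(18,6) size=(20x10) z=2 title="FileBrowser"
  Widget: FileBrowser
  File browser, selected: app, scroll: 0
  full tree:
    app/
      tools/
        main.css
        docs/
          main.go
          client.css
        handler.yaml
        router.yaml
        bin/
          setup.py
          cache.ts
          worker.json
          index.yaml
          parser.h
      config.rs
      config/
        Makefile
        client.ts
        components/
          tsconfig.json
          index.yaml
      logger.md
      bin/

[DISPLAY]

                         ┃      ▼1234567890123     
                         ┃  Kick···█·██······█     
                 ┏━━━━━━━━━━━━━━━━━━┓·······█·     
                 ┃ FileBrowser      ┃··██····█     
                 ┠──────────────────┨····█····     
                 ┃> [-] app/        ┃              
                 ┃    [+] tools/    ┃              
                 ┃    config.rs     ┃              
                 ┃    [+] config/   ┃              
                 ┃    logger.md     ┃              
                 ┃    [+] bin/      ┃              
                 ┗━━━━━━━━━━━━━━━━━━┛              
                         ┃                         
                         ┗━━━━━━━━━━━━━━━━━━━━━━━━━


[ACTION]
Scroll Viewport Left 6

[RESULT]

                          ┃      ▼1234567890123    
                          ┃  Kick···█·██······█    
                  ┏━━━━━━━━━━━━━━━━━━┓·······█·    
                  ┃ FileBrowser      ┃··██····█    
                  ┠──────────────────┨····█····    
                  ┃> [-] app/        ┃             
                  ┃    [+] tools/    ┃             
                  ┃    config.rs     ┃             
                  ┃    [+] config/   ┃             
                  ┃    logger.md     ┃             
                  ┃    [+] bin/      ┃             
                  ┗━━━━━━━━━━━━━━━━━━┛             
                          ┃                        
                          ┗━━━━━━━━━━━━━━━━━━━━━━━━


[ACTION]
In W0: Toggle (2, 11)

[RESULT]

                          ┃      ▼1234567890123    
                          ┃  Kick···█·██······█    
                  ┏━━━━━━━━━━━━━━━━━━┓·······█·    
                  ┃ FileBrowser      ┃··██··█·█    
                  ┠──────────────────┨····█····    
                  ┃> [-] app/        ┃             
                  ┃    [+] tools/    ┃             
                  ┃    config.rs     ┃             
                  ┃    [+] config/   ┃             
                  ┃    logger.md     ┃             
                  ┃    [+] bin/      ┃             
                  ┗━━━━━━━━━━━━━━━━━━┛             
                          ┃                        
                          ┗━━━━━━━━━━━━━━━━━━━━━━━━


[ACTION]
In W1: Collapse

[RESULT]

                          ┃      ▼1234567890123    
                          ┃  Kick···█·██······█    
                  ┏━━━━━━━━━━━━━━━━━━┓·······█·    
                  ┃ FileBrowser      ┃··██··█·█    
                  ┠──────────────────┨····█····    
                  ┃> [+] app/        ┃             
                  ┃                  ┃             
                  ┃                  ┃             
                  ┃                  ┃             
                  ┃                  ┃             
                  ┃                  ┃             
                  ┗━━━━━━━━━━━━━━━━━━┛             
                          ┃                        
                          ┗━━━━━━━━━━━━━━━━━━━━━━━━


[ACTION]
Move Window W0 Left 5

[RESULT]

                     ┃      ▼1234567890123         
                     ┃  Kick···█·██······█         
                  ┏━━━━━━━━━━━━━━━━━━┓··█·         
                  ┃ FileBrowser      ┃·█·█         
                  ┠──────────────────┨····         
                  ┃> [+] app/        ┃             
                  ┃                  ┃             
                  ┃                  ┃             
                  ┃                  ┃             
                  ┃                  ┃             
                  ┃                  ┃             
                  ┗━━━━━━━━━━━━━━━━━━┛             
                     ┃                             
                     ┗━━━━━━━━━━━━━━━━━━━━━━━━━━━━━


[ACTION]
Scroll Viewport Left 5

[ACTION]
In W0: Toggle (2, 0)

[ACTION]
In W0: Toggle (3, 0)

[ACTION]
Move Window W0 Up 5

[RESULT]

                     ┃  Kick···█·██······█         
                     ┃  Bass····█·······█·         
                  ┏━━━━━━━━━━━━━━━━━━┓·█·█         
                  ┃ FileBrowser      ┃····         
                  ┠──────────────────┨             
                  ┃> [+] app/        ┃             
                  ┃                  ┃             
                  ┃                  ┃             
                  ┃                  ┃             
                  ┃                  ┃             
                  ┃                  ┃             
                  ┗━━━━━━━━━━━━━━━━━━┛             
                     ┗━━━━━━━━━━━━━━━━━━━━━━━━━━━━━
                                                   


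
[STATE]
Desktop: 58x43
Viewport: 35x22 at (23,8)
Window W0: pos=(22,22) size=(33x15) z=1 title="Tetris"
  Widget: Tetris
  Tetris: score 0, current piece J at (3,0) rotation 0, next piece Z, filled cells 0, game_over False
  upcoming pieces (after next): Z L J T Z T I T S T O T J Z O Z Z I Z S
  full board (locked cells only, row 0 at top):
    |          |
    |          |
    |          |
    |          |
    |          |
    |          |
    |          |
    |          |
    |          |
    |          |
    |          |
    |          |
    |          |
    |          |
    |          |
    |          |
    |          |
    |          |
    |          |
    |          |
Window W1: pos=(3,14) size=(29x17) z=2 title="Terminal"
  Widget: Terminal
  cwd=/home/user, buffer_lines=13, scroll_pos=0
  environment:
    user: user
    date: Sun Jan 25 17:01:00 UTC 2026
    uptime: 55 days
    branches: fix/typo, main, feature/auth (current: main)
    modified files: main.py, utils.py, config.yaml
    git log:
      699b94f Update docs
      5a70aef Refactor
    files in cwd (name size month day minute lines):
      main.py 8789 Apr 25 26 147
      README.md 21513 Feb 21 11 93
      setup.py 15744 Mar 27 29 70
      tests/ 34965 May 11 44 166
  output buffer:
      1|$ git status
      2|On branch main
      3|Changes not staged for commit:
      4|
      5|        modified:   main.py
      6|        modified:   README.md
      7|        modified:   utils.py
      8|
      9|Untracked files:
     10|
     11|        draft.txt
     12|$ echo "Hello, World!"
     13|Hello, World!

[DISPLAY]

                                   
                                   
                                   
                                   
                                   
                                   
━━━━━━━━┓                          
        ┃                          
────────┨                          
        ┃                          
        ┃                          
for comm┃                          
        ┃                          
 main.py┃                          
 README.┃━━━━━━━━━━━━━━━━━━━━━━┓   
 utils.p┃                      ┃   
        ┃──────────────────────┨   
        ┃ │Next:               ┃   
        ┃ │▓▓                  ┃   
        ┃ │ ▓▓                 ┃   
d!"     ┃ │                    ┃   
        ┃ │                    ┃   


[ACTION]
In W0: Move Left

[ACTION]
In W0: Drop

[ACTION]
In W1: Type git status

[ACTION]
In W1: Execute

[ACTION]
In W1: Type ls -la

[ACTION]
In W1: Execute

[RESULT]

                                   
                                   
                                   
                                   
                                   
                                   
━━━━━━━━┓                          
        ┃                          
────────┨                          
        ┃                          
        ┃                          
for comm┃                          
        ┃                          
 main.py┃                          
 utils.p┃━━━━━━━━━━━━━━━━━━━━━━┓   
 config.┃                      ┃   
        ┃──────────────────────┨   
group   ┃ │Next:               ┃   
group   ┃ │▓▓                  ┃   
group   ┃ │ ▓▓                 ┃   
group   ┃ │                    ┃   
        ┃ │                    ┃   


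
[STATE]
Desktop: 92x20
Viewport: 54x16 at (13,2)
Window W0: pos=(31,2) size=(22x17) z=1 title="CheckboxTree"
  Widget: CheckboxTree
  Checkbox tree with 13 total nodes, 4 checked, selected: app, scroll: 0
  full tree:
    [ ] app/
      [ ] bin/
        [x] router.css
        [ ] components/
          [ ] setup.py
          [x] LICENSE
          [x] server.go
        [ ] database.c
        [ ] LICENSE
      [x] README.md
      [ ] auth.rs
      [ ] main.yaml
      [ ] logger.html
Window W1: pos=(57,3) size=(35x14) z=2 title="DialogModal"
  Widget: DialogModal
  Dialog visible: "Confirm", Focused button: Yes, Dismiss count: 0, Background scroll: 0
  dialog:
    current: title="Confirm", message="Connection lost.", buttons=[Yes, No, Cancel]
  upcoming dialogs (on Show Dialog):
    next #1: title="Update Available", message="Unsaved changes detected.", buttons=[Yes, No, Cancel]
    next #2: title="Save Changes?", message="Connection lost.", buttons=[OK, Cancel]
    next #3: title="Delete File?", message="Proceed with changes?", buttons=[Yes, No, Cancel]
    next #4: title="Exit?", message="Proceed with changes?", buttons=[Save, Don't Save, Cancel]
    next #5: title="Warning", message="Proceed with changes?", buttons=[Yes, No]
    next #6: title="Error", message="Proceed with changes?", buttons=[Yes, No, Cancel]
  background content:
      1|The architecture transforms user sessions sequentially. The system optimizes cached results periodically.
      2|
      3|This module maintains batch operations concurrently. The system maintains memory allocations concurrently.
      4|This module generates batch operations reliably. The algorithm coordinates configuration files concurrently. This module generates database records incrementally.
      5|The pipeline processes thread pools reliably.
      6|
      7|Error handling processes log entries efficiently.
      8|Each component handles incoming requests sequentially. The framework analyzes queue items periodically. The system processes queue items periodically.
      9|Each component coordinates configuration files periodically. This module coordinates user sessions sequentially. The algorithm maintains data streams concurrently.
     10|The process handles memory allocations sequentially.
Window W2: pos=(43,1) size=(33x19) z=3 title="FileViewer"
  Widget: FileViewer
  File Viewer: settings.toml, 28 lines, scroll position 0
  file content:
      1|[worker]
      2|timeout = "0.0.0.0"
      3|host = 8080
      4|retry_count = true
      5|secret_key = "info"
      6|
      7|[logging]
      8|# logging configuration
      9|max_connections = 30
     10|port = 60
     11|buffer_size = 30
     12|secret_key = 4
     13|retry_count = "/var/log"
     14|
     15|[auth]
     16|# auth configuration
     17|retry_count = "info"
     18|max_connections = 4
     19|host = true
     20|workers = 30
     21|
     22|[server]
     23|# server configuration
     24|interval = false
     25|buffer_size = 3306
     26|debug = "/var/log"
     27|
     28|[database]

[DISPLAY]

                  ┏━━━━━━━━━━━┃ FileViewer            
                  ┃ CheckboxTr┠───────────────────────
                  ┠───────────┃[worker]               
                  ┃>[-] app/  ┃timeout = "0.0.0.0"    
                  ┃   [-] bin/┃host = 8080            
                  ┃     [x] ro┃retry_count = true     
                  ┃     [-] co┃secret_key = "info"    
                  ┃       [ ] ┃                       
                  ┃       [x] ┃[logging]              
                  ┃       [x] ┃# logging configuration
                  ┃     [ ] da┃max_connections = 30   
                  ┃     [ ] LI┃port = 60              
                  ┃   [x] READ┃buffer_size = 30       
                  ┃   [ ] auth┃secret_key = 4         
                  ┃   [ ] main┃retry_count = "/var/log
                  ┃   [ ] logg┃                       


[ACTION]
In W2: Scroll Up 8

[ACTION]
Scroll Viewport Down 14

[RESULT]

                  ┠───────────┃[worker]               
                  ┃>[-] app/  ┃timeout = "0.0.0.0"    
                  ┃   [-] bin/┃host = 8080            
                  ┃     [x] ro┃retry_count = true     
                  ┃     [-] co┃secret_key = "info"    
                  ┃       [ ] ┃                       
                  ┃       [x] ┃[logging]              
                  ┃       [x] ┃# logging configuration
                  ┃     [ ] da┃max_connections = 30   
                  ┃     [ ] LI┃port = 60              
                  ┃   [x] READ┃buffer_size = 30       
                  ┃   [ ] auth┃secret_key = 4         
                  ┃   [ ] main┃retry_count = "/var/log
                  ┃   [ ] logg┃                       
                  ┗━━━━━━━━━━━┃[auth]                 
                              ┗━━━━━━━━━━━━━━━━━━━━━━━


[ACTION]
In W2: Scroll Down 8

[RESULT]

                  ┠───────────┃max_connections = 30   
                  ┃>[-] app/  ┃port = 60              
                  ┃   [-] bin/┃buffer_size = 30       
                  ┃     [x] ro┃secret_key = 4         
                  ┃     [-] co┃retry_count = "/var/log
                  ┃       [ ] ┃                       
                  ┃       [x] ┃[auth]                 
                  ┃       [x] ┃# auth configuration   
                  ┃     [ ] da┃retry_count = "info"   
                  ┃     [ ] LI┃max_connections = 4    
                  ┃   [x] READ┃host = true            
                  ┃   [ ] auth┃workers = 30           
                  ┃   [ ] main┃                       
                  ┃   [ ] logg┃[server]               
                  ┗━━━━━━━━━━━┃# server configuration 
                              ┗━━━━━━━━━━━━━━━━━━━━━━━


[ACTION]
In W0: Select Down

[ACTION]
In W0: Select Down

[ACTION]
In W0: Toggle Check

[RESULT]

                  ┠───────────┃max_connections = 30   
                  ┃ [-] app/  ┃port = 60              
                  ┃   [-] bin/┃buffer_size = 30       
                  ┃>    [ ] ro┃secret_key = 4         
                  ┃     [-] co┃retry_count = "/var/log
                  ┃       [ ] ┃                       
                  ┃       [x] ┃[auth]                 
                  ┃       [x] ┃# auth configuration   
                  ┃     [ ] da┃retry_count = "info"   
                  ┃     [ ] LI┃max_connections = 4    
                  ┃   [x] READ┃host = true            
                  ┃   [ ] auth┃workers = 30           
                  ┃   [ ] main┃                       
                  ┃   [ ] logg┃[server]               
                  ┗━━━━━━━━━━━┃# server configuration 
                              ┗━━━━━━━━━━━━━━━━━━━━━━━


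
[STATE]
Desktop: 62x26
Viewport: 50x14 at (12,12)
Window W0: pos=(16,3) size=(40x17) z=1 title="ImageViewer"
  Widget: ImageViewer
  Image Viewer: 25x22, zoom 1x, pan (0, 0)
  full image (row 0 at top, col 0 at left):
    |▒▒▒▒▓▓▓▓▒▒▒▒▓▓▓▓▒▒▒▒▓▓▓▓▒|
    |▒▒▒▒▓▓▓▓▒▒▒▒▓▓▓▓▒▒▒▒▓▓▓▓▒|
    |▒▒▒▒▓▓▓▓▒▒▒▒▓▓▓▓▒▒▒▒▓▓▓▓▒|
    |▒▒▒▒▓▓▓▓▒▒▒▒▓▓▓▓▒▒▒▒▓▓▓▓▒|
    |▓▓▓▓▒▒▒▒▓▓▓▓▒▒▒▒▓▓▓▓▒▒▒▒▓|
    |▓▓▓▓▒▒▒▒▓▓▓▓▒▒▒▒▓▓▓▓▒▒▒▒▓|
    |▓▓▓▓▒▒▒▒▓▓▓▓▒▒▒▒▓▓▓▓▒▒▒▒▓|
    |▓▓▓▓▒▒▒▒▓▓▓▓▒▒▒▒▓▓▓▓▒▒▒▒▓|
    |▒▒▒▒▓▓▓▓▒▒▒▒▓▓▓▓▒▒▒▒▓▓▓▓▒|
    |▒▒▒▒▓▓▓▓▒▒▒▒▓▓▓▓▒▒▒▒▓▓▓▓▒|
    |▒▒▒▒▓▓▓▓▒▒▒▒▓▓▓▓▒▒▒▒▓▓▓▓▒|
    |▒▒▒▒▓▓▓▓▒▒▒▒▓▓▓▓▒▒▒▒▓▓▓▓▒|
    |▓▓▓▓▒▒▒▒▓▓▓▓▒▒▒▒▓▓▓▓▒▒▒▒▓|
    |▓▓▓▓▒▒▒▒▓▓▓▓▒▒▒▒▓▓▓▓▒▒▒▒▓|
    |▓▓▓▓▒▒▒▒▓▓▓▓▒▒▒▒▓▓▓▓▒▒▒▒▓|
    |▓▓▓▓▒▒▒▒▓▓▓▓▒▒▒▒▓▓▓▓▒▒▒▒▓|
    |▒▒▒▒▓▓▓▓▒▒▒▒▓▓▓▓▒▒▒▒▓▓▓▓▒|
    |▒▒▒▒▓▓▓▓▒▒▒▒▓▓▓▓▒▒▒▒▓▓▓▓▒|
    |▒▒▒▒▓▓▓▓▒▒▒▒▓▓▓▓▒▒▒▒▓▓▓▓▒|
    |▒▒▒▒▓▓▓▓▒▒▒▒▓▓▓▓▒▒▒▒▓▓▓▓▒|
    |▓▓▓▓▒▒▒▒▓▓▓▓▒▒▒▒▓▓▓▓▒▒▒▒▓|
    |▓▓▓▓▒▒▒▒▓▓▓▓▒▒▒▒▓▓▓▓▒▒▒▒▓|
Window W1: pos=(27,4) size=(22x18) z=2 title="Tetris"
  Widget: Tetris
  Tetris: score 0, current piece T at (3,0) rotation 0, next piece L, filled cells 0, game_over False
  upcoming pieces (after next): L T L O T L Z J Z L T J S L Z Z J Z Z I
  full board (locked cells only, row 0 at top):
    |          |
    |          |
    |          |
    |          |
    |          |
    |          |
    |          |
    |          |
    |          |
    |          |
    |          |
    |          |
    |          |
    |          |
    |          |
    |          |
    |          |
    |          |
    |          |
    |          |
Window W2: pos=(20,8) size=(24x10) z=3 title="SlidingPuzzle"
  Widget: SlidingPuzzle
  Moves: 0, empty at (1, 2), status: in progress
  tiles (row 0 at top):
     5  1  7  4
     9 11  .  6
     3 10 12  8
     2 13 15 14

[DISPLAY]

    ┃▓▓▓┃│  5 │  1 │  7 │  4 │ ┃    ┃      ┃      
    ┃▓▓▓┃├────┼────┼────┼────┤ ┃:   ┃      ┃      
    ┃▒▒▒┃│  9 │ 11 │    │  6 │ ┃    ┃      ┃      
    ┃▒▒▒┃├────┼────┼────┼────┤ ┃    ┃      ┃      
    ┃▒▒▒┃│  3 │ 10 │ 12 │  8 │ ┃    ┃      ┃      
    ┃▒▒▒┗━━━━━━━━━━━━━━━━━━━━━━┛    ┃      ┃      
    ┃▓▓▓▓▒▒▒▒▓▓┃          │         ┃      ┃      
    ┗━━━━━━━━━━┃          │         ┃━━━━━━┛      
               ┃          │         ┃             
               ┗━━━━━━━━━━━━━━━━━━━━┛             
                                                  
                                                  
                                                  
                                                  


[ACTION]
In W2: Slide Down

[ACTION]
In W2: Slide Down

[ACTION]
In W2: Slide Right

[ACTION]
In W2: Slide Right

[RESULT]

    ┃▓▓▓┃│    │  5 │  1 │  4 │ ┃    ┃      ┃      
    ┃▓▓▓┃├────┼────┼────┼────┤ ┃:   ┃      ┃      
    ┃▒▒▒┃│  9 │ 11 │  7 │  6 │ ┃    ┃      ┃      
    ┃▒▒▒┃├────┼────┼────┼────┤ ┃    ┃      ┃      
    ┃▒▒▒┃│  3 │ 10 │ 12 │  8 │ ┃    ┃      ┃      
    ┃▒▒▒┗━━━━━━━━━━━━━━━━━━━━━━┛    ┃      ┃      
    ┃▓▓▓▓▒▒▒▒▓▓┃          │         ┃      ┃      
    ┗━━━━━━━━━━┃          │         ┃━━━━━━┛      
               ┃          │         ┃             
               ┗━━━━━━━━━━━━━━━━━━━━┛             
                                                  
                                                  
                                                  
                                                  


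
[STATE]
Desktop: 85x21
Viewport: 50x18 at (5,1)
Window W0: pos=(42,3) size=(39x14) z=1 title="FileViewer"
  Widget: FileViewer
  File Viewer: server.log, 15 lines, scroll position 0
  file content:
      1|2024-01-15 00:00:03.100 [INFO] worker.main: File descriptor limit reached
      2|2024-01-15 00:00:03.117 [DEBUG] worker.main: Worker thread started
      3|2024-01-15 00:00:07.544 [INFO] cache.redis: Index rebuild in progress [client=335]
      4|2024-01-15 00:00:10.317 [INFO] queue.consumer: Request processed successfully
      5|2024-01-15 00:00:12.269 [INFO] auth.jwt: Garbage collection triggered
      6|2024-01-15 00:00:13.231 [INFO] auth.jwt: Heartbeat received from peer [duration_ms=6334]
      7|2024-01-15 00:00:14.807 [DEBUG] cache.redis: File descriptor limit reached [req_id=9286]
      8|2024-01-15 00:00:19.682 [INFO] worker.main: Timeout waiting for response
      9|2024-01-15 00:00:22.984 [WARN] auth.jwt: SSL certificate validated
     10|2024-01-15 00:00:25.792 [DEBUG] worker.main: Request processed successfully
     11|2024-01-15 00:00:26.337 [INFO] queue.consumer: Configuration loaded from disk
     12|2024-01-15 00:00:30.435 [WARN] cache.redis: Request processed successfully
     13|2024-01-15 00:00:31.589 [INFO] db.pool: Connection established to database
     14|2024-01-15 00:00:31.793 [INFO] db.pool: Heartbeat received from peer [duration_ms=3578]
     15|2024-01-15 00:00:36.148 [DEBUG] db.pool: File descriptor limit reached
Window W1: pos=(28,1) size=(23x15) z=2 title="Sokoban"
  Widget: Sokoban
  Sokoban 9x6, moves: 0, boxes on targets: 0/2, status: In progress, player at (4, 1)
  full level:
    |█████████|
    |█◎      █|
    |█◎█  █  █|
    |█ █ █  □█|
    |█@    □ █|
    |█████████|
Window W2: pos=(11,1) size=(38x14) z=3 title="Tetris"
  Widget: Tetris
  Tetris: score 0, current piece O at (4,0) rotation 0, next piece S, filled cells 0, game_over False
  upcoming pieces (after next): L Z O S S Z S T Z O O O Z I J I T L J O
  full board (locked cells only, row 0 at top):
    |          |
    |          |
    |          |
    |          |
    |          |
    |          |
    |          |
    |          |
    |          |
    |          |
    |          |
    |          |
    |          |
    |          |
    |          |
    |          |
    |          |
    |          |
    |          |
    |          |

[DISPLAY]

      ┏━━━━━━━━━━━━━━━━━━━━━━━━━━━━━━━━━━━━┓━┓    
      ┃ Tetris                             ┃ ┃    
      ┠────────────────────────────────────┨─┨━━━━
      ┃          │Next:                    ┃ ┃wer 
      ┃          │ ░░                      ┃ ┃────
      ┃          │░░                       ┃ ┃15 0
      ┃          │                         ┃ ┃15 0
      ┃          │                         ┃ ┃15 0
      ┃          │                         ┃ ┃15 0
      ┃          │Score:                   ┃ ┃15 0
      ┃          │0                        ┃ ┃15 0
      ┃          │                         ┃ ┃15 0
      ┃          │                         ┃ ┃15 0
      ┗━━━━━━━━━━━━━━━━━━━━━━━━━━━━━━━━━━━━┛ ┃15 0
                       ┗━━━━━━━━━━━━━━━━━━━━━┛15 0
                                     ┗━━━━━━━━━━━━
                                                  
                                                  


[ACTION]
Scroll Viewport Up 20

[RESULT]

                                                  
      ┏━━━━━━━━━━━━━━━━━━━━━━━━━━━━━━━━━━━━┓━┓    
      ┃ Tetris                             ┃ ┃    
      ┠────────────────────────────────────┨─┨━━━━
      ┃          │Next:                    ┃ ┃wer 
      ┃          │ ░░                      ┃ ┃────
      ┃          │░░                       ┃ ┃15 0
      ┃          │                         ┃ ┃15 0
      ┃          │                         ┃ ┃15 0
      ┃          │                         ┃ ┃15 0
      ┃          │Score:                   ┃ ┃15 0
      ┃          │0                        ┃ ┃15 0
      ┃          │                         ┃ ┃15 0
      ┃          │                         ┃ ┃15 0
      ┗━━━━━━━━━━━━━━━━━━━━━━━━━━━━━━━━━━━━┛ ┃15 0
                       ┗━━━━━━━━━━━━━━━━━━━━━┛15 0
                                     ┗━━━━━━━━━━━━
                                                  


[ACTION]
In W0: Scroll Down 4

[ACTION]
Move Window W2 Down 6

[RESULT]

                                                  
                       ┏━━━━━━━━━━━━━━━━━━━━━┓    
                       ┃ Sokoban             ┃    
                       ┠─────────────────────┨━━━━
                       ┃█████████            ┃wer 
                       ┃█◎      █            ┃────
                       ┃█◎█  █  █            ┃15 0
      ┏━━━━━━━━━━━━━━━━━━━━━━━━━━━━━━━━━━━━┓ ┃15 0
      ┃ Tetris                             ┃ ┃15 0
      ┠────────────────────────────────────┨ ┃15 0
      ┃          │Next:                    ┃ ┃15 0
      ┃          │ ░░                      ┃ ┃15 0
      ┃          │░░                       ┃ ┃15 0
      ┃          │                         ┃ ┃15 0
      ┃          │                         ┃ ┃15 0
      ┃          │                         ┃━┛15 0
      ┃          │Score:                   ┃━━━━━━
      ┃          │0                        ┃      


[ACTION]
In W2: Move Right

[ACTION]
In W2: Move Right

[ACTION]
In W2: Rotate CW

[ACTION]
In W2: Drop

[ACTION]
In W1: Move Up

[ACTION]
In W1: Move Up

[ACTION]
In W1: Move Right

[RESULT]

                                                  
                       ┏━━━━━━━━━━━━━━━━━━━━━┓    
                       ┃ Sokoban             ┃    
                       ┠─────────────────────┨━━━━
                       ┃█████████            ┃wer 
                       ┃█◎      █            ┃────
                       ┃█+█  █  █            ┃15 0
      ┏━━━━━━━━━━━━━━━━━━━━━━━━━━━━━━━━━━━━┓ ┃15 0
      ┃ Tetris                             ┃ ┃15 0
      ┠────────────────────────────────────┨ ┃15 0
      ┃          │Next:                    ┃ ┃15 0
      ┃          │ ░░                      ┃ ┃15 0
      ┃          │░░                       ┃ ┃15 0
      ┃          │                         ┃ ┃15 0
      ┃          │                         ┃ ┃15 0
      ┃          │                         ┃━┛15 0
      ┃          │Score:                   ┃━━━━━━
      ┃          │0                        ┃      


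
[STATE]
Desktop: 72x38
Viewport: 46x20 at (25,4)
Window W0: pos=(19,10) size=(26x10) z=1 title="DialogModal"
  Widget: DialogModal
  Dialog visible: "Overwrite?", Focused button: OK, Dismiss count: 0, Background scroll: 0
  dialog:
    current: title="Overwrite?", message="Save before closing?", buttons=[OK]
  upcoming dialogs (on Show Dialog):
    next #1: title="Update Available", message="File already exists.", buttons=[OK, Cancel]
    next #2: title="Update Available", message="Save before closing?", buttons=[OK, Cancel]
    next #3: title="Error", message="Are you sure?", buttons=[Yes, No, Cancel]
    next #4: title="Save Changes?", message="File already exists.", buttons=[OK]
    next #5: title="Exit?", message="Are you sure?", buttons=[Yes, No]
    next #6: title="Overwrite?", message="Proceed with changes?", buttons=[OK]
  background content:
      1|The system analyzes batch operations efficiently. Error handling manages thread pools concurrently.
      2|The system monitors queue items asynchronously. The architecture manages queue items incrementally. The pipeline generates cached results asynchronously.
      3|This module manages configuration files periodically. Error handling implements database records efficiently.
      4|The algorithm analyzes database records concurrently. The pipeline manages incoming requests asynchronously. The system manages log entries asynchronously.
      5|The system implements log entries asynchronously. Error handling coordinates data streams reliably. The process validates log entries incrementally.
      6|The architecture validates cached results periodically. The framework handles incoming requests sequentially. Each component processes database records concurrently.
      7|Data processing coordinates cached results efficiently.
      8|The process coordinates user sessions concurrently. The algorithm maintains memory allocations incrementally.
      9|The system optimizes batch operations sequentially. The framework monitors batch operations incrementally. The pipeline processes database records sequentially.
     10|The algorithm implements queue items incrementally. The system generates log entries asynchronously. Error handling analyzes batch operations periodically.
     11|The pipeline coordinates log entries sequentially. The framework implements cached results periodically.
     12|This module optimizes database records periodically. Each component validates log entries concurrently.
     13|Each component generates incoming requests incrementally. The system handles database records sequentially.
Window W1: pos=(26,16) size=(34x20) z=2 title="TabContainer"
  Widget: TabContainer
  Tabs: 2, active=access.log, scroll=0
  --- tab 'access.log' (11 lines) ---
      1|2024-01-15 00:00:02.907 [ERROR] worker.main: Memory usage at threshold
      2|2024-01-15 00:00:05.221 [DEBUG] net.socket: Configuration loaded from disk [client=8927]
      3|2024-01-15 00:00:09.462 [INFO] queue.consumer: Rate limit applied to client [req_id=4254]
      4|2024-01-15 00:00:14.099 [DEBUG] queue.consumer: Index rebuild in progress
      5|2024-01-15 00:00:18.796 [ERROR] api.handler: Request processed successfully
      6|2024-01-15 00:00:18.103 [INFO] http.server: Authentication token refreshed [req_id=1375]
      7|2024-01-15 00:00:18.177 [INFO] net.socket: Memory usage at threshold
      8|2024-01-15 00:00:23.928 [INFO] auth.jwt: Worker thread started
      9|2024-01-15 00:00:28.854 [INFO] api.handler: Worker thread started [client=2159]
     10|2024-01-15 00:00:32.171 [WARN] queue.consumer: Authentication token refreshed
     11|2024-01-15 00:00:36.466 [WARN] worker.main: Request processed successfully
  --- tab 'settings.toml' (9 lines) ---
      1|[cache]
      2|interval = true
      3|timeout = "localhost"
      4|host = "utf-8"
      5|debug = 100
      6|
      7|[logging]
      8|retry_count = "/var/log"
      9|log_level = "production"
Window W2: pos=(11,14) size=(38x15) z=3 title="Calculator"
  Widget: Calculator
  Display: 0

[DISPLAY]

                                              
                                              
                                              
                                              
                                              
                                              
━━━━━━━━━━━━━━━━━━━┓                          
ogModal            ┃                          
───────────────────┨                          
────────────────┐tc┃                          
━━━━━━━━━━━━━━━━━━━━━━━┓                      
                       ┃                      
───────────────────────┨━━━━━━━━━━┓           
                      0┃          ┃           
───┐                   ┃──────────┨           
 ÷ │                   ┃.toml     ┃           
───┤                   ┃──────────┃           
 × │                   ┃7 [ERROR] ┃           
───┤                   ┃1 [DEBUG] ┃           
 - │                   ┃2 [INFO] q┃           


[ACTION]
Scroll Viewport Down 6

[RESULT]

━━━━━━━━━━━━━━━━━━━┓                          
ogModal            ┃                          
───────────────────┨                          
────────────────┐tc┃                          
━━━━━━━━━━━━━━━━━━━━━━━┓                      
                       ┃                      
───────────────────────┨━━━━━━━━━━┓           
                      0┃          ┃           
───┐                   ┃──────────┨           
 ÷ │                   ┃.toml     ┃           
───┤                   ┃──────────┃           
 × │                   ┃7 [ERROR] ┃           
───┤                   ┃1 [DEBUG] ┃           
 - │                   ┃2 [INFO] q┃           
───┤                   ┃9 [DEBUG] ┃           
 + │                   ┃6 [ERROR] ┃           
───┤                   ┃3 [INFO] h┃           
 M+│                   ┃7 [INFO] n┃           
━━━━━━━━━━━━━━━━━━━━━━━┛8 [INFO] a┃           
 ┃2024-01-15 00:00:28.854 [INFO] a┃           


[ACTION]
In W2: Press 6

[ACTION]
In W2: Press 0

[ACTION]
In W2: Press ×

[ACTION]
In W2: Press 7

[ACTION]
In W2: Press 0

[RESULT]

━━━━━━━━━━━━━━━━━━━┓                          
ogModal            ┃                          
───────────────────┨                          
────────────────┐tc┃                          
━━━━━━━━━━━━━━━━━━━━━━━┓                      
                       ┃                      
───────────────────────┨━━━━━━━━━━┓           
                     70┃          ┃           
───┐                   ┃──────────┨           
 ÷ │                   ┃.toml     ┃           
───┤                   ┃──────────┃           
 × │                   ┃7 [ERROR] ┃           
───┤                   ┃1 [DEBUG] ┃           
 - │                   ┃2 [INFO] q┃           
───┤                   ┃9 [DEBUG] ┃           
 + │                   ┃6 [ERROR] ┃           
───┤                   ┃3 [INFO] h┃           
 M+│                   ┃7 [INFO] n┃           
━━━━━━━━━━━━━━━━━━━━━━━┛8 [INFO] a┃           
 ┃2024-01-15 00:00:28.854 [INFO] a┃           


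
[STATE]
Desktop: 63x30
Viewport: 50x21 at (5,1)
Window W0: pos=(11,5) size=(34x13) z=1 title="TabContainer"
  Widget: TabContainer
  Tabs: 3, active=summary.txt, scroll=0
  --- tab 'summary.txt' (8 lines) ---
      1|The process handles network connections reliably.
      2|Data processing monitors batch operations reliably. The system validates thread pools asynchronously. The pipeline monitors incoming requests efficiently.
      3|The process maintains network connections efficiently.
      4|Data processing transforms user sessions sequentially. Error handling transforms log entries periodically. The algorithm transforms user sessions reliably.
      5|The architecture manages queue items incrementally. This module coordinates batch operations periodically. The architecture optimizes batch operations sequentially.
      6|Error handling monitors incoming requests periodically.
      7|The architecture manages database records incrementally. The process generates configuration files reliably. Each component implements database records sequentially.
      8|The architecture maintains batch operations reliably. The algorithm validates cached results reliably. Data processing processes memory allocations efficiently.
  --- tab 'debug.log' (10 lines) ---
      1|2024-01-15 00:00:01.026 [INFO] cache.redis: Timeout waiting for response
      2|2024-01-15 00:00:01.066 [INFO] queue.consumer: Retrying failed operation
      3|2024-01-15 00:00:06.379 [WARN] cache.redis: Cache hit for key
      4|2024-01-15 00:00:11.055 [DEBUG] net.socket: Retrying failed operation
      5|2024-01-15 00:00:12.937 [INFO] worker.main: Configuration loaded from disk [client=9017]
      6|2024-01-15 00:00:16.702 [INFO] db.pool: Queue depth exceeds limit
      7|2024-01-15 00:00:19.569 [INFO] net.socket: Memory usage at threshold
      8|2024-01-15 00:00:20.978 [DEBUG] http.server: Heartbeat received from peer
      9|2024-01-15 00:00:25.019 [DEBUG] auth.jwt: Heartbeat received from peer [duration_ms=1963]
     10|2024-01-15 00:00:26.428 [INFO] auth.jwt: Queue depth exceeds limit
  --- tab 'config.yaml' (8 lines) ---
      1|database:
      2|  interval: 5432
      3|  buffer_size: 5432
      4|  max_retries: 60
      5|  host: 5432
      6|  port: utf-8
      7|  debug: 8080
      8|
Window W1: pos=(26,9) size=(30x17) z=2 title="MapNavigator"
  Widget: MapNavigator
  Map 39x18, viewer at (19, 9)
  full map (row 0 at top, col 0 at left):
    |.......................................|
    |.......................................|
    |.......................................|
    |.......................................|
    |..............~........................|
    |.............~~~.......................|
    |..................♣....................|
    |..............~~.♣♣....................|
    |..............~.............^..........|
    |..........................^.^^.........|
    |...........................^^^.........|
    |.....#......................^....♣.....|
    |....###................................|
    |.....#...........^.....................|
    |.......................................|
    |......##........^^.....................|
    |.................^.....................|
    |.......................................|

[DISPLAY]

                                                  
                                                  
                                                  
                                                  
      ┏━━━━━━━━━━━━━━━━━━━━━━━━━━━━━━━━┓          
      ┃ TabContainer                   ┃          
      ┠────────────────────────────────┨          
      ┃[summary.txt]│ debug.log │ confi┃          
      ┃──────────────┏━━━━━━━━━━━━━━━━━━━━━━━━━━━━
      ┃The process ha┃ MapNavigator               
      ┃Data processin┠────────────────────────────
      ┃The process ma┃............................
      ┃Data processin┃.........~..................
      ┃The architectu┃........~~~.................
      ┃Error handling┃.............♣..............
      ┃The architectu┃.........~~.♣♣..............
      ┗━━━━━━━━━━━━━━┃.........~.............^....
                     ┃..............@......^.^^...
                     ┃......................^^^...
                     ┃#......................^....
                     ┃##..........................


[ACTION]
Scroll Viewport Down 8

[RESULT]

      ┃──────────────┏━━━━━━━━━━━━━━━━━━━━━━━━━━━━
      ┃The process ha┃ MapNavigator               
      ┃Data processin┠────────────────────────────
      ┃The process ma┃............................
      ┃Data processin┃.........~..................
      ┃The architectu┃........~~~.................
      ┃Error handling┃.............♣..............
      ┃The architectu┃.........~~.♣♣..............
      ┗━━━━━━━━━━━━━━┃.........~.............^....
                     ┃..............@......^.^^...
                     ┃......................^^^...
                     ┃#......................^....
                     ┃##..........................
                     ┃#...........^...............
                     ┃............................
                     ┃.##........^^...............
                     ┗━━━━━━━━━━━━━━━━━━━━━━━━━━━━
                                                  
                                                  
                                                  
                                                  


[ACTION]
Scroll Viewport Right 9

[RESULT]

─────────────┏━━━━━━━━━━━━━━━━━━━━━━━━━━━━┓       
he process ha┃ MapNavigator               ┃       
ata processin┠────────────────────────────┨       
he process ma┃............................┃       
ata processin┃.........~..................┃       
he architectu┃........~~~.................┃       
rror handling┃.............♣..............┃       
he architectu┃.........~~.♣♣..............┃       
━━━━━━━━━━━━━┃.........~.............^....┃       
             ┃..............@......^.^^...┃       
             ┃......................^^^...┃       
             ┃#......................^....┃       
             ┃##..........................┃       
             ┃#...........^...............┃       
             ┃............................┃       
             ┃.##........^^...............┃       
             ┗━━━━━━━━━━━━━━━━━━━━━━━━━━━━┛       
                                                  
                                                  
                                                  
                                                  
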